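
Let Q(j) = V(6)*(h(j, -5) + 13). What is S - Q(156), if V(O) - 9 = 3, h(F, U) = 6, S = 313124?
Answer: 312896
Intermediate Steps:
V(O) = 12 (V(O) = 9 + 3 = 12)
Q(j) = 228 (Q(j) = 12*(6 + 13) = 12*19 = 228)
S - Q(156) = 313124 - 1*228 = 313124 - 228 = 312896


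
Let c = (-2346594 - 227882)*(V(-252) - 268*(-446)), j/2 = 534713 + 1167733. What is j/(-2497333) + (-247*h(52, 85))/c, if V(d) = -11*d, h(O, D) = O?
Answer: -268014716402364137/196576577401932100 ≈ -1.3634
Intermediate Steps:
j = 3404892 (j = 2*(534713 + 1167733) = 2*1702446 = 3404892)
c = -314858414800 (c = (-2346594 - 227882)*(-11*(-252) - 268*(-446)) = -2574476*(2772 + 119528) = -2574476*122300 = -314858414800)
j/(-2497333) + (-247*h(52, 85))/c = 3404892/(-2497333) - 247*52/(-314858414800) = 3404892*(-1/2497333) - 12844*(-1/314858414800) = -3404892/2497333 + 3211/78714603700 = -268014716402364137/196576577401932100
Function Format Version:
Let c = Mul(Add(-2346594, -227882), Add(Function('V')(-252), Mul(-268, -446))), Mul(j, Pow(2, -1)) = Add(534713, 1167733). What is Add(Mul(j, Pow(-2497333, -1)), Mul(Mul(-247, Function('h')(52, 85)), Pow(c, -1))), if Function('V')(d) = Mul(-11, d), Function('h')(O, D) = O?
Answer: Rational(-268014716402364137, 196576577401932100) ≈ -1.3634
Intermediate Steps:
j = 3404892 (j = Mul(2, Add(534713, 1167733)) = Mul(2, 1702446) = 3404892)
c = -314858414800 (c = Mul(Add(-2346594, -227882), Add(Mul(-11, -252), Mul(-268, -446))) = Mul(-2574476, Add(2772, 119528)) = Mul(-2574476, 122300) = -314858414800)
Add(Mul(j, Pow(-2497333, -1)), Mul(Mul(-247, Function('h')(52, 85)), Pow(c, -1))) = Add(Mul(3404892, Pow(-2497333, -1)), Mul(Mul(-247, 52), Pow(-314858414800, -1))) = Add(Mul(3404892, Rational(-1, 2497333)), Mul(-12844, Rational(-1, 314858414800))) = Add(Rational(-3404892, 2497333), Rational(3211, 78714603700)) = Rational(-268014716402364137, 196576577401932100)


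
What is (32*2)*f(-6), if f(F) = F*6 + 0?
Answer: -2304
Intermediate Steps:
f(F) = 6*F (f(F) = 6*F + 0 = 6*F)
(32*2)*f(-6) = (32*2)*(6*(-6)) = 64*(-36) = -2304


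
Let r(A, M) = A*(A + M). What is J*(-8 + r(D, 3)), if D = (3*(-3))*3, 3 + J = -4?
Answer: -4480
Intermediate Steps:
J = -7 (J = -3 - 4 = -7)
D = -27 (D = -9*3 = -27)
J*(-8 + r(D, 3)) = -7*(-8 - 27*(-27 + 3)) = -7*(-8 - 27*(-24)) = -7*(-8 + 648) = -7*640 = -4480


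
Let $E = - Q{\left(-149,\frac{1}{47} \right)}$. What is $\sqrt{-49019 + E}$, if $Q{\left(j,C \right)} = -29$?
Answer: $i \sqrt{48990} \approx 221.34 i$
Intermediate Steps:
$E = 29$ ($E = \left(-1\right) \left(-29\right) = 29$)
$\sqrt{-49019 + E} = \sqrt{-49019 + 29} = \sqrt{-48990} = i \sqrt{48990}$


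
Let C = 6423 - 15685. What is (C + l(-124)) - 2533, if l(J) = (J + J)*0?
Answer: -11795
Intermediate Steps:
l(J) = 0 (l(J) = (2*J)*0 = 0)
C = -9262
(C + l(-124)) - 2533 = (-9262 + 0) - 2533 = -9262 - 2533 = -11795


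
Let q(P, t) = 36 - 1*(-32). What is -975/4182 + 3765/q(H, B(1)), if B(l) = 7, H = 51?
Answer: 153715/2788 ≈ 55.135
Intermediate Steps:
q(P, t) = 68 (q(P, t) = 36 + 32 = 68)
-975/4182 + 3765/q(H, B(1)) = -975/4182 + 3765/68 = -975*1/4182 + 3765*(1/68) = -325/1394 + 3765/68 = 153715/2788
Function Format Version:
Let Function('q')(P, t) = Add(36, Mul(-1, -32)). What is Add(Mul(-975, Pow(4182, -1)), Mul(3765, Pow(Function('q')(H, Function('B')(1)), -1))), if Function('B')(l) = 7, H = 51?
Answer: Rational(153715, 2788) ≈ 55.135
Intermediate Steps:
Function('q')(P, t) = 68 (Function('q')(P, t) = Add(36, 32) = 68)
Add(Mul(-975, Pow(4182, -1)), Mul(3765, Pow(Function('q')(H, Function('B')(1)), -1))) = Add(Mul(-975, Pow(4182, -1)), Mul(3765, Pow(68, -1))) = Add(Mul(-975, Rational(1, 4182)), Mul(3765, Rational(1, 68))) = Add(Rational(-325, 1394), Rational(3765, 68)) = Rational(153715, 2788)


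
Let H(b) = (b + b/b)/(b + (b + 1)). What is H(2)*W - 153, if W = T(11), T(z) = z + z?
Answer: -699/5 ≈ -139.80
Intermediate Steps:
T(z) = 2*z
H(b) = (1 + b)/(1 + 2*b) (H(b) = (b + 1)/(b + (1 + b)) = (1 + b)/(1 + 2*b))
W = 22 (W = 2*11 = 22)
H(2)*W - 153 = ((1 + 2)/(1 + 2*2))*22 - 153 = (3/(1 + 4))*22 - 153 = (3/5)*22 - 153 = ((⅕)*3)*22 - 153 = (⅗)*22 - 153 = 66/5 - 153 = -699/5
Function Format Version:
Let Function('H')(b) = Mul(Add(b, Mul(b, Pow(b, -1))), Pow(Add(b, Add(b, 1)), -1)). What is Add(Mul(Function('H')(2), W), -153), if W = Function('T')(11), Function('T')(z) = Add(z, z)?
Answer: Rational(-699, 5) ≈ -139.80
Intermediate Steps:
Function('T')(z) = Mul(2, z)
Function('H')(b) = Mul(Pow(Add(1, Mul(2, b)), -1), Add(1, b)) (Function('H')(b) = Mul(Add(b, 1), Pow(Add(b, Add(1, b)), -1)) = Mul(Add(1, b), Pow(Add(1, Mul(2, b)), -1)) = Mul(Pow(Add(1, Mul(2, b)), -1), Add(1, b)))
W = 22 (W = Mul(2, 11) = 22)
Add(Mul(Function('H')(2), W), -153) = Add(Mul(Mul(Pow(Add(1, Mul(2, 2)), -1), Add(1, 2)), 22), -153) = Add(Mul(Mul(Pow(Add(1, 4), -1), 3), 22), -153) = Add(Mul(Mul(Pow(5, -1), 3), 22), -153) = Add(Mul(Mul(Rational(1, 5), 3), 22), -153) = Add(Mul(Rational(3, 5), 22), -153) = Add(Rational(66, 5), -153) = Rational(-699, 5)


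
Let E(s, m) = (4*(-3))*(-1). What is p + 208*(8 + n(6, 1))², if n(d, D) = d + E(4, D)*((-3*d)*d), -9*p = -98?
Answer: 3076677026/9 ≈ 3.4185e+8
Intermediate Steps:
p = 98/9 (p = -⅑*(-98) = 98/9 ≈ 10.889)
E(s, m) = 12 (E(s, m) = -12*(-1) = 12)
n(d, D) = d - 36*d² (n(d, D) = d + 12*((-3*d)*d) = d + 12*(-3*d²) = d - 36*d²)
p + 208*(8 + n(6, 1))² = 98/9 + 208*(8 + 6*(1 - 36*6))² = 98/9 + 208*(8 + 6*(1 - 216))² = 98/9 + 208*(8 + 6*(-215))² = 98/9 + 208*(8 - 1290)² = 98/9 + 208*(-1282)² = 98/9 + 208*1643524 = 98/9 + 341852992 = 3076677026/9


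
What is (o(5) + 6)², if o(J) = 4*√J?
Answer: 116 + 48*√5 ≈ 223.33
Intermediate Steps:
(o(5) + 6)² = (4*√5 + 6)² = (6 + 4*√5)²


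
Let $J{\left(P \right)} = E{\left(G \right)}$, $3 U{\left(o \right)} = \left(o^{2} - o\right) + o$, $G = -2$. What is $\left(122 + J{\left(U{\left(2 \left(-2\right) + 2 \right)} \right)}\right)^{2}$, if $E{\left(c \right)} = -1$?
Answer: $14641$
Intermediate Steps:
$U{\left(o \right)} = \frac{o^{2}}{3}$ ($U{\left(o \right)} = \frac{\left(o^{2} - o\right) + o}{3} = \frac{o^{2}}{3}$)
$J{\left(P \right)} = -1$
$\left(122 + J{\left(U{\left(2 \left(-2\right) + 2 \right)} \right)}\right)^{2} = \left(122 - 1\right)^{2} = 121^{2} = 14641$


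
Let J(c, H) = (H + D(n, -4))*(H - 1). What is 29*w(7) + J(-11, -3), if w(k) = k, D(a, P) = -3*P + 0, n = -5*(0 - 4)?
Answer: 167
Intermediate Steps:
n = 20 (n = -5*(-4) = 20)
D(a, P) = -3*P
J(c, H) = (-1 + H)*(12 + H) (J(c, H) = (H - 3*(-4))*(H - 1) = (H + 12)*(-1 + H) = (12 + H)*(-1 + H) = (-1 + H)*(12 + H))
29*w(7) + J(-11, -3) = 29*7 + (-12 + (-3)² + 11*(-3)) = 203 + (-12 + 9 - 33) = 203 - 36 = 167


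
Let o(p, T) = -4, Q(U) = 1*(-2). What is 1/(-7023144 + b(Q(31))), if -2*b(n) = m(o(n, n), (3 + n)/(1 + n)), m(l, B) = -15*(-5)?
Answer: -2/14046363 ≈ -1.4239e-7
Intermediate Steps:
Q(U) = -2
m(l, B) = 75
b(n) = -75/2 (b(n) = -1/2*75 = -75/2)
1/(-7023144 + b(Q(31))) = 1/(-7023144 - 75/2) = 1/(-14046363/2) = -2/14046363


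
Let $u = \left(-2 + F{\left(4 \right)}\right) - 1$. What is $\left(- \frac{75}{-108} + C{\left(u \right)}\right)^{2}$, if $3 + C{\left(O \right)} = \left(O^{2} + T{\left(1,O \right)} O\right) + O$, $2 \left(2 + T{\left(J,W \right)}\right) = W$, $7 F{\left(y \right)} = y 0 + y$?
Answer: $\frac{250367329}{3111696} \approx 80.46$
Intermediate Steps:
$F{\left(y \right)} = \frac{y}{7}$ ($F{\left(y \right)} = \frac{y 0 + y}{7} = \frac{0 + y}{7} = \frac{y}{7}$)
$T{\left(J,W \right)} = -2 + \frac{W}{2}$
$u = - \frac{17}{7}$ ($u = \left(-2 + \frac{1}{7} \cdot 4\right) - 1 = \left(-2 + \frac{4}{7}\right) - 1 = - \frac{10}{7} - 1 = - \frac{17}{7} \approx -2.4286$)
$C{\left(O \right)} = -3 + O + O^{2} + O \left(-2 + \frac{O}{2}\right)$ ($C{\left(O \right)} = -3 + \left(\left(O^{2} + \left(-2 + \frac{O}{2}\right) O\right) + O\right) = -3 + \left(\left(O^{2} + O \left(-2 + \frac{O}{2}\right)\right) + O\right) = -3 + \left(O + O^{2} + O \left(-2 + \frac{O}{2}\right)\right) = -3 + O + O^{2} + O \left(-2 + \frac{O}{2}\right)$)
$\left(- \frac{75}{-108} + C{\left(u \right)}\right)^{2} = \left(- \frac{75}{-108} - \left(\frac{4}{7} - \frac{867}{98}\right)\right)^{2} = \left(\left(-75\right) \left(- \frac{1}{108}\right) + \left(-3 + \frac{17}{7} + \frac{3}{2} \cdot \frac{289}{49}\right)\right)^{2} = \left(\frac{25}{36} + \left(-3 + \frac{17}{7} + \frac{867}{98}\right)\right)^{2} = \left(\frac{25}{36} + \frac{811}{98}\right)^{2} = \left(\frac{15823}{1764}\right)^{2} = \frac{250367329}{3111696}$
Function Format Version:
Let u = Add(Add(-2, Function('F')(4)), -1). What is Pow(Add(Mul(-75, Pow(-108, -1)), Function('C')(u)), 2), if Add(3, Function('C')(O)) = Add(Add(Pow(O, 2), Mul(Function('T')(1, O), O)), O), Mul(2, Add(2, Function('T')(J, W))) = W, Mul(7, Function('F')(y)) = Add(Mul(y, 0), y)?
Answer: Rational(250367329, 3111696) ≈ 80.460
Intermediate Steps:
Function('F')(y) = Mul(Rational(1, 7), y) (Function('F')(y) = Mul(Rational(1, 7), Add(Mul(y, 0), y)) = Mul(Rational(1, 7), Add(0, y)) = Mul(Rational(1, 7), y))
Function('T')(J, W) = Add(-2, Mul(Rational(1, 2), W))
u = Rational(-17, 7) (u = Add(Add(-2, Mul(Rational(1, 7), 4)), -1) = Add(Add(-2, Rational(4, 7)), -1) = Add(Rational(-10, 7), -1) = Rational(-17, 7) ≈ -2.4286)
Function('C')(O) = Add(-3, O, Pow(O, 2), Mul(O, Add(-2, Mul(Rational(1, 2), O)))) (Function('C')(O) = Add(-3, Add(Add(Pow(O, 2), Mul(Add(-2, Mul(Rational(1, 2), O)), O)), O)) = Add(-3, Add(Add(Pow(O, 2), Mul(O, Add(-2, Mul(Rational(1, 2), O)))), O)) = Add(-3, Add(O, Pow(O, 2), Mul(O, Add(-2, Mul(Rational(1, 2), O))))) = Add(-3, O, Pow(O, 2), Mul(O, Add(-2, Mul(Rational(1, 2), O)))))
Pow(Add(Mul(-75, Pow(-108, -1)), Function('C')(u)), 2) = Pow(Add(Mul(-75, Pow(-108, -1)), Add(-3, Mul(-1, Rational(-17, 7)), Mul(Rational(3, 2), Pow(Rational(-17, 7), 2)))), 2) = Pow(Add(Mul(-75, Rational(-1, 108)), Add(-3, Rational(17, 7), Mul(Rational(3, 2), Rational(289, 49)))), 2) = Pow(Add(Rational(25, 36), Add(-3, Rational(17, 7), Rational(867, 98))), 2) = Pow(Add(Rational(25, 36), Rational(811, 98)), 2) = Pow(Rational(15823, 1764), 2) = Rational(250367329, 3111696)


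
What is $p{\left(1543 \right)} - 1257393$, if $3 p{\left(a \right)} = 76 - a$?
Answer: $-1257882$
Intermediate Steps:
$p{\left(a \right)} = \frac{76}{3} - \frac{a}{3}$ ($p{\left(a \right)} = \frac{76 - a}{3} = \frac{76}{3} - \frac{a}{3}$)
$p{\left(1543 \right)} - 1257393 = \left(\frac{76}{3} - \frac{1543}{3}\right) - 1257393 = -489 - 1257393 = -1257882$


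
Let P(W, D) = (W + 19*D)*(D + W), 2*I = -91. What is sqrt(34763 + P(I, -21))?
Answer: sqrt(257289)/2 ≈ 253.62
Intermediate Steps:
I = -91/2 (I = (1/2)*(-91) = -91/2 ≈ -45.500)
P(W, D) = (D + W)*(W + 19*D)
sqrt(34763 + P(I, -21)) = sqrt(34763 + ((-91/2)**2 + 19*(-21)**2 + 20*(-21)*(-91/2))) = sqrt(34763 + (8281/4 + 19*441 + 19110)) = sqrt(34763 + (8281/4 + 8379 + 19110)) = sqrt(34763 + 118237/4) = sqrt(257289/4) = sqrt(257289)/2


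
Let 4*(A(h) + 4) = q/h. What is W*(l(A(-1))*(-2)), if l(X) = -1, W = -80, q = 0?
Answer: -160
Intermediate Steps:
A(h) = -4 (A(h) = -4 + (0/h)/4 = -4 + (¼)*0 = -4 + 0 = -4)
W*(l(A(-1))*(-2)) = -(-80)*(-2) = -80*2 = -160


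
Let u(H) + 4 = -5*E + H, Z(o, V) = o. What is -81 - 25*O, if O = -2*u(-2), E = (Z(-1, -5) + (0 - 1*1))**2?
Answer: -1381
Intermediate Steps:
E = 4 (E = (-1 + (0 - 1*1))**2 = (-1 + (0 - 1))**2 = (-1 - 1)**2 = (-2)**2 = 4)
u(H) = -24 + H (u(H) = -4 + (-5*4 + H) = -4 + (-20 + H) = -24 + H)
O = 52 (O = -2*(-24 - 2) = -2*(-26) = 52)
-81 - 25*O = -81 - 25*52 = -81 - 1300 = -1381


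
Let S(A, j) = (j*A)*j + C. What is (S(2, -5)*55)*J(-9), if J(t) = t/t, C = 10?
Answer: 3300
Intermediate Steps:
S(A, j) = 10 + A*j² (S(A, j) = (j*A)*j + 10 = (A*j)*j + 10 = A*j² + 10 = 10 + A*j²)
J(t) = 1
(S(2, -5)*55)*J(-9) = ((10 + 2*(-5)²)*55)*1 = ((10 + 2*25)*55)*1 = ((10 + 50)*55)*1 = (60*55)*1 = 3300*1 = 3300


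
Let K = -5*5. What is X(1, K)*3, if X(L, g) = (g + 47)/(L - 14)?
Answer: -66/13 ≈ -5.0769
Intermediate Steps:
K = -25
X(L, g) = (47 + g)/(-14 + L)
X(1, K)*3 = ((47 - 25)/(-14 + 1))*3 = (22/(-13))*3 = -1/13*22*3 = -22/13*3 = -66/13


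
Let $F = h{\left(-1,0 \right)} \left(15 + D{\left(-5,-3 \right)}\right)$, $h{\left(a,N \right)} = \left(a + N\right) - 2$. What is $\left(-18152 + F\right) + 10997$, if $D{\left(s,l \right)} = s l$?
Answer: $-7245$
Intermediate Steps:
$h{\left(a,N \right)} = -2 + N + a$ ($h{\left(a,N \right)} = \left(N + a\right) - 2 = -2 + N + a$)
$D{\left(s,l \right)} = l s$
$F = -90$ ($F = \left(-2 + 0 - 1\right) \left(15 - -15\right) = - 3 \left(15 + 15\right) = \left(-3\right) 30 = -90$)
$\left(-18152 + F\right) + 10997 = \left(-18152 - 90\right) + 10997 = -18242 + 10997 = -7245$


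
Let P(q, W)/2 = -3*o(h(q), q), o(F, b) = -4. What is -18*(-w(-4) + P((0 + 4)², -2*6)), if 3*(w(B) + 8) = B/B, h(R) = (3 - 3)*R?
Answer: -570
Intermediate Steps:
h(R) = 0 (h(R) = 0*R = 0)
w(B) = -23/3 (w(B) = -8 + (B/B)/3 = -8 + (⅓)*1 = -8 + ⅓ = -23/3)
P(q, W) = 24 (P(q, W) = 2*(-3*(-4)) = 2*12 = 24)
-18*(-w(-4) + P((0 + 4)², -2*6)) = -18*(-1*(-23/3) + 24) = -18*(23/3 + 24) = -18*95/3 = -570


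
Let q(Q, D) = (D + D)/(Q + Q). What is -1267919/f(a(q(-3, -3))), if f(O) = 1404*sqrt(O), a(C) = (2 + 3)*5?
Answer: -1267919/7020 ≈ -180.62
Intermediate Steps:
q(Q, D) = D/Q (q(Q, D) = (2*D)/((2*Q)) = (2*D)*(1/(2*Q)) = D/Q)
a(C) = 25 (a(C) = 5*5 = 25)
-1267919/f(a(q(-3, -3))) = -1267919/(1404*sqrt(25)) = -1267919/(1404*5) = -1267919/7020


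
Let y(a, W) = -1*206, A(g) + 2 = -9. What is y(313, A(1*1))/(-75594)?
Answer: 103/37797 ≈ 0.0027251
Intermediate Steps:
A(g) = -11 (A(g) = -2 - 9 = -11)
y(a, W) = -206
y(313, A(1*1))/(-75594) = -206/(-75594) = -206*(-1/75594) = 103/37797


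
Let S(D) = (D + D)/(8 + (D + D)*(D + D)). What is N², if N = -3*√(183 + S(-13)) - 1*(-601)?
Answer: 13788211/38 - 4207*√48526/19 ≈ 3.1407e+5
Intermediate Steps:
S(D) = 2*D/(8 + 4*D²) (S(D) = (2*D)/(8 + (2*D)*(2*D)) = (2*D)/(8 + 4*D²) = 2*D/(8 + 4*D²))
N = 601 - 7*√48526/38 (N = -3*√(183 + (½)*(-13)/(2 + (-13)²)) - 1*(-601) = -3*√(183 + (½)*(-13)/(2 + 169)) + 601 = -3*√(183 + (½)*(-13)/171) + 601 = -3*√(183 + (½)*(-13)*(1/171)) + 601 = -3*√(183 - 13/342) + 601 = -7*√48526/38 + 601 = 601 - 7*√48526/38 ≈ 560.42)
N² = (601 - 7*√48526/38)²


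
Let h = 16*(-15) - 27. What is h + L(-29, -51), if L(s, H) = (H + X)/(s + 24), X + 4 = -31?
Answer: -1249/5 ≈ -249.80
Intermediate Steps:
X = -35 (X = -4 - 31 = -35)
L(s, H) = (-35 + H)/(24 + s) (L(s, H) = (H - 35)/(s + 24) = (-35 + H)/(24 + s))
h = -267 (h = -240 - 27 = -267)
h + L(-29, -51) = -267 + (-35 - 51)/(24 - 29) = -267 - 86/(-5) = -267 - ⅕*(-86) = -267 + 86/5 = -1249/5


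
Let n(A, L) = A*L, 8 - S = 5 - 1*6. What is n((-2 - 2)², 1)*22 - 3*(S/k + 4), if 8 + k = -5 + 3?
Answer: 3427/10 ≈ 342.70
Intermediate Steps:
S = 9 (S = 8 - (5 - 1*6) = 8 - (5 - 6) = 8 - 1*(-1) = 8 + 1 = 9)
k = -10 (k = -8 + (-5 + 3) = -8 - 2 = -10)
n((-2 - 2)², 1)*22 - 3*(S/k + 4) = ((-2 - 2)²*1)*22 - 3*(9/(-10) + 4) = ((-4)²*1)*22 - 3*(9*(-⅒) + 4) = (16*1)*22 - 3*(-9/10 + 4) = 16*22 - 3*31/10 = 352 - 93/10 = 3427/10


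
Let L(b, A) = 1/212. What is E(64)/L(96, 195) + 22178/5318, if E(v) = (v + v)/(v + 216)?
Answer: 9407443/93065 ≈ 101.08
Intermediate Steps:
L(b, A) = 1/212
E(v) = 2*v/(216 + v) (E(v) = (2*v)/(216 + v) = 2*v/(216 + v))
E(64)/L(96, 195) + 22178/5318 = (2*64/(216 + 64))/(1/212) + 22178/5318 = (2*64/280)*212 + 22178*(1/5318) = (2*64*(1/280))*212 + 11089/2659 = (16/35)*212 + 11089/2659 = 3392/35 + 11089/2659 = 9407443/93065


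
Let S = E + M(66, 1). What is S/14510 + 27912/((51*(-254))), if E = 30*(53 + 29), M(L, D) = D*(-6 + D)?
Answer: -12440035/6265418 ≈ -1.9855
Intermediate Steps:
E = 2460 (E = 30*82 = 2460)
S = 2455 (S = 2460 + 1*(-6 + 1) = 2460 + 1*(-5) = 2460 - 5 = 2455)
S/14510 + 27912/((51*(-254))) = 2455/14510 + 27912/((51*(-254))) = 2455*(1/14510) + 27912/(-12954) = 491/2902 + 27912*(-1/12954) = 491/2902 - 4652/2159 = -12440035/6265418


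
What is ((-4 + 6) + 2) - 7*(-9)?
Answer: 67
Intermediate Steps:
((-4 + 6) + 2) - 7*(-9) = (2 + 2) + 63 = 4 + 63 = 67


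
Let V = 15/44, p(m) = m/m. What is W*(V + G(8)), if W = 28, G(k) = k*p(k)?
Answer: 2569/11 ≈ 233.55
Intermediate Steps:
p(m) = 1
G(k) = k (G(k) = k*1 = k)
V = 15/44 (V = 15*(1/44) = 15/44 ≈ 0.34091)
W*(V + G(8)) = 28*(15/44 + 8) = 28*(367/44) = 2569/11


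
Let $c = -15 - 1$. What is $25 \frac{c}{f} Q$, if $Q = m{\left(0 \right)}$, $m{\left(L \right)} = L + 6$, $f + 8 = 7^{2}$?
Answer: $- \frac{2400}{41} \approx -58.537$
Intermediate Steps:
$f = 41$ ($f = -8 + 7^{2} = -8 + 49 = 41$)
$m{\left(L \right)} = 6 + L$
$Q = 6$ ($Q = 6 + 0 = 6$)
$c = -16$
$25 \frac{c}{f} Q = 25 \left(- \frac{16}{41}\right) 6 = \left(- \frac{400}{41}\right) 6 = - \frac{2400}{41}$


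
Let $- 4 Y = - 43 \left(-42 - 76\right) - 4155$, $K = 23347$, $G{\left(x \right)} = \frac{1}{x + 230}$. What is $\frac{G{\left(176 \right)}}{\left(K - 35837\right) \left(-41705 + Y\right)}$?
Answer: $\frac{1}{212648601165} \approx 4.7026 \cdot 10^{-12}$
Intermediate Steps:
$G{\left(x \right)} = \frac{1}{230 + x}$
$Y = - \frac{919}{4}$ ($Y = - \frac{- 43 \left(-42 - 76\right) - 4155}{4} = - \frac{\left(-43\right) \left(-118\right) - 4155}{4} = - \frac{5074 - 4155}{4} = \left(- \frac{1}{4}\right) 919 = - \frac{919}{4} \approx -229.75$)
$\frac{G{\left(176 \right)}}{\left(K - 35837\right) \left(-41705 + Y\right)} = \frac{1}{\left(230 + 176\right) \left(23347 - 35837\right) \left(-41705 - \frac{919}{4}\right)} = \frac{1}{406 \left(\left(-12490\right) \left(- \frac{167739}{4}\right)\right)} = \frac{1}{406 \cdot \frac{1047530055}{2}} = \frac{1}{406} \cdot \frac{2}{1047530055} = \frac{1}{212648601165}$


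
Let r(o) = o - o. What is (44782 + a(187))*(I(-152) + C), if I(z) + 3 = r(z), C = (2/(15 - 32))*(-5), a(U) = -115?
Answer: -1831347/17 ≈ -1.0773e+5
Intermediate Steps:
C = 10/17 (C = (2/(-17))*(-5) = (2*(-1/17))*(-5) = -2/17*(-5) = 10/17 ≈ 0.58823)
r(o) = 0
I(z) = -3 (I(z) = -3 + 0 = -3)
(44782 + a(187))*(I(-152) + C) = (44782 - 115)*(-3 + 10/17) = 44667*(-41/17) = -1831347/17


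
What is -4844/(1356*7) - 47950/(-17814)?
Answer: 731846/335497 ≈ 2.1814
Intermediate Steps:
-4844/(1356*7) - 47950/(-17814) = -4844/9492 - 47950*(-1/17814) = -4844*1/9492 + 23975/8907 = -173/339 + 23975/8907 = 731846/335497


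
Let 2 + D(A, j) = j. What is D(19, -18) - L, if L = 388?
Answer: -408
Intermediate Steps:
D(A, j) = -2 + j
D(19, -18) - L = (-2 - 18) - 1*388 = -20 - 388 = -408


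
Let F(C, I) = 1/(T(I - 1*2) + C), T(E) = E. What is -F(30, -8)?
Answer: -1/20 ≈ -0.050000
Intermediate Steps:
F(C, I) = 1/(-2 + C + I) (F(C, I) = 1/((I - 1*2) + C) = 1/((I - 2) + C) = 1/((-2 + I) + C) = 1/(-2 + C + I))
-F(30, -8) = -1/(-2 + 30 - 8) = -1/20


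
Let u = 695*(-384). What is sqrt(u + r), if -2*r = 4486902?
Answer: I*sqrt(2510331) ≈ 1584.4*I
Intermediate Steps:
r = -2243451 (r = -1/2*4486902 = -2243451)
u = -266880
sqrt(u + r) = sqrt(-266880 - 2243451) = sqrt(-2510331) = I*sqrt(2510331)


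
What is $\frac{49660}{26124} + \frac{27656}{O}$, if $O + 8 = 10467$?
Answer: $\frac{310469821}{68307729} \approx 4.5452$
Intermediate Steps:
$O = 10459$ ($O = -8 + 10467 = 10459$)
$\frac{49660}{26124} + \frac{27656}{O} = \frac{49660}{26124} + \frac{27656}{10459} = 49660 \cdot \frac{1}{26124} + 27656 \cdot \frac{1}{10459} = \frac{12415}{6531} + \frac{27656}{10459} = \frac{310469821}{68307729}$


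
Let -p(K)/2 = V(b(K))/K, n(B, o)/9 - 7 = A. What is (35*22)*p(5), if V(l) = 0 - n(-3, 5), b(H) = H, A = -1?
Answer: 16632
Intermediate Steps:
n(B, o) = 54 (n(B, o) = 63 + 9*(-1) = 63 - 9 = 54)
V(l) = -54 (V(l) = 0 - 1*54 = 0 - 54 = -54)
p(K) = 108/K (p(K) = -(-108)/K = 108/K)
(35*22)*p(5) = (35*22)*(108/5) = 770*(108*(1/5)) = 770*(108/5) = 16632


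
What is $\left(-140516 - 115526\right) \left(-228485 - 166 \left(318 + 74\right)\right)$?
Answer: $75162921394$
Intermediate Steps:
$\left(-140516 - 115526\right) \left(-228485 - 166 \left(318 + 74\right)\right) = - 256042 \left(-228485 - 65072\right) = \left(-256042\right) \left(-293557\right) = 75162921394$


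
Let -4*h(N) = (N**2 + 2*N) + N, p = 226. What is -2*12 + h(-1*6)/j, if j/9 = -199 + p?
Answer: -1297/54 ≈ -24.019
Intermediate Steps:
h(N) = -3*N/4 - N**2/4 (h(N) = -((N**2 + 2*N) + N)/4 = -(N**2 + 3*N)/4 = -3*N/4 - N**2/4)
j = 243 (j = 9*(-199 + 226) = 9*27 = 243)
-2*12 + h(-1*6)/j = -2*12 + (-(-1*6)*(3 - 1*6)/4)/243 = -24 + (-1/4*(-6)*(3 - 6))/243 = -24 + (-1/4*(-6)*(-3))/243 = -24 + (1/243)*(-9/2) = -24 - 1/54 = -1297/54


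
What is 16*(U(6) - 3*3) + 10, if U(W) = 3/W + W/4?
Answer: -102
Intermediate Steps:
U(W) = 3/W + W/4 (U(W) = 3/W + W*(1/4) = 3/W + W/4)
16*(U(6) - 3*3) + 10 = 16*((3/6 + (1/4)*6) - 3*3) + 10 = 16*((3*(1/6) + 3/2) - 9) + 10 = 16*((1/2 + 3/2) - 9) + 10 = 16*(2 - 9) + 10 = 16*(-7) + 10 = -112 + 10 = -102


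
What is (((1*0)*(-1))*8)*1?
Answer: 0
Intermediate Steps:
(((1*0)*(-1))*8)*1 = ((0*(-1))*8)*1 = (0*8)*1 = 0*1 = 0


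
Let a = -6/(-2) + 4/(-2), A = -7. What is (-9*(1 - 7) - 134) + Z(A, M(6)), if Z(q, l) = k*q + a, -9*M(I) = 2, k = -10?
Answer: -9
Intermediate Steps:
a = 1 (a = -6*(-½) + 4*(-½) = 3 - 2 = 1)
M(I) = -2/9 (M(I) = -⅑*2 = -2/9)
Z(q, l) = 1 - 10*q (Z(q, l) = -10*q + 1 = 1 - 10*q)
(-9*(1 - 7) - 134) + Z(A, M(6)) = (-9*(1 - 7) - 134) + (1 - 10*(-7)) = (-9*(-6) - 134) + (1 + 70) = (54 - 134) + 71 = -80 + 71 = -9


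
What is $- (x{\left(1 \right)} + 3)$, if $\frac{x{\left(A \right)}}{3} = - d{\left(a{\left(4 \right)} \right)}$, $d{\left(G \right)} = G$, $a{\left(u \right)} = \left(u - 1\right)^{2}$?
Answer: $24$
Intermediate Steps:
$a{\left(u \right)} = \left(-1 + u\right)^{2}$
$x{\left(A \right)} = -27$ ($x{\left(A \right)} = 3 \left(- \left(-1 + 4\right)^{2}\right) = 3 \left(- 3^{2}\right) = 3 \left(\left(-1\right) 9\right) = 3 \left(-9\right) = -27$)
$- (x{\left(1 \right)} + 3) = - (-27 + 3) = \left(-1\right) \left(-24\right) = 24$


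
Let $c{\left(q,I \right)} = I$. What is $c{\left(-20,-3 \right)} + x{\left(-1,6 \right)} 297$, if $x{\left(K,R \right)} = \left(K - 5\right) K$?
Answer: $1779$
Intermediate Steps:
$x{\left(K,R \right)} = K \left(-5 + K\right)$ ($x{\left(K,R \right)} = \left(-5 + K\right) K = K \left(-5 + K\right)$)
$c{\left(-20,-3 \right)} + x{\left(-1,6 \right)} 297 = -3 + - (-5 - 1) 297 = -3 + \left(-1\right) \left(-6\right) 297 = -3 + 6 \cdot 297 = -3 + 1782 = 1779$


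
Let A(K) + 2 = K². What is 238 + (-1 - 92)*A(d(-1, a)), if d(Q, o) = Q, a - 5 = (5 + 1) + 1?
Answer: 331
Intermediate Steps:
a = 12 (a = 5 + ((5 + 1) + 1) = 5 + (6 + 1) = 5 + 7 = 12)
A(K) = -2 + K²
238 + (-1 - 92)*A(d(-1, a)) = 238 + (-1 - 92)*(-2 + (-1)²) = 238 - 93*(-2 + 1) = 238 - 93*(-1) = 238 + 93 = 331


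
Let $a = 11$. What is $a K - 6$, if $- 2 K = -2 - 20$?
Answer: $115$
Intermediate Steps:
$K = 11$ ($K = - \frac{-2 - 20}{2} = \left(- \frac{1}{2}\right) \left(-22\right) = 11$)
$a K - 6 = 11 \cdot 11 - 6 = 121 - 6 = 115$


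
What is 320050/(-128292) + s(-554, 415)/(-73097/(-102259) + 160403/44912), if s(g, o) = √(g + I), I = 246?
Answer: -160025/64146 + 9185312416*I*√77/19685582841 ≈ -2.4947 + 4.0944*I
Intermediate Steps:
s(g, o) = √(246 + g) (s(g, o) = √(g + 246) = √(246 + g))
320050/(-128292) + s(-554, 415)/(-73097/(-102259) + 160403/44912) = 320050/(-128292) + √(246 - 554)/(-73097/(-102259) + 160403/44912) = 320050*(-1/128292) + √(-308)/(-73097*(-1/102259) + 160403*(1/44912)) = -160025/64146 + (2*I*√77)/(73097/102259 + 160403/44912) = -160025/64146 + (2*I*√77)/(19685582841/4592656208) = -160025/64146 + (2*I*√77)*(4592656208/19685582841) = -160025/64146 + 9185312416*I*√77/19685582841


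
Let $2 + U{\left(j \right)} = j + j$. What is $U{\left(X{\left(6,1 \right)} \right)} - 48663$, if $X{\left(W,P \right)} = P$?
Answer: $-48663$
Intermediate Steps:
$U{\left(j \right)} = -2 + 2 j$ ($U{\left(j \right)} = -2 + \left(j + j\right) = -2 + 2 j$)
$U{\left(X{\left(6,1 \right)} \right)} - 48663 = \left(-2 + 2 \cdot 1\right) - 48663 = \left(-2 + 2\right) - 48663 = 0 - 48663 = -48663$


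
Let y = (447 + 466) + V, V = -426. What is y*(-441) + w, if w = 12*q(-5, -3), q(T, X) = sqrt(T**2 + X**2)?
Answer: -214767 + 12*sqrt(34) ≈ -2.1470e+5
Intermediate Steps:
y = 487 (y = (447 + 466) - 426 = 913 - 426 = 487)
w = 12*sqrt(34) (w = 12*sqrt((-5)**2 + (-3)**2) = 12*sqrt(25 + 9) = 12*sqrt(34) ≈ 69.971)
y*(-441) + w = 487*(-441) + 12*sqrt(34) = -214767 + 12*sqrt(34)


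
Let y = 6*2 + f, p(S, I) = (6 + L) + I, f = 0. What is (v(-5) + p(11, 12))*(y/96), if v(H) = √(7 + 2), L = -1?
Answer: 5/2 ≈ 2.5000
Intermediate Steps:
v(H) = 3 (v(H) = √9 = 3)
p(S, I) = 5 + I (p(S, I) = (6 - 1) + I = 5 + I)
y = 12 (y = 6*2 + 0 = 12 + 0 = 12)
(v(-5) + p(11, 12))*(y/96) = (3 + (5 + 12))*(12/96) = (3 + 17)*(12*(1/96)) = 20*(⅛) = 5/2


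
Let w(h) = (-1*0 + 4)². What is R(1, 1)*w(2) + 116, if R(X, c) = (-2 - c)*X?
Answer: 68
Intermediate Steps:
R(X, c) = X*(-2 - c)
w(h) = 16 (w(h) = (0 + 4)² = 4² = 16)
R(1, 1)*w(2) + 116 = -1*1*(2 + 1)*16 + 116 = -1*1*3*16 + 116 = -3*16 + 116 = -48 + 116 = 68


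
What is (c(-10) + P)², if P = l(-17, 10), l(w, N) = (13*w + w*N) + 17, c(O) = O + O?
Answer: 155236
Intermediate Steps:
c(O) = 2*O
l(w, N) = 17 + 13*w + N*w (l(w, N) = (13*w + N*w) + 17 = 17 + 13*w + N*w)
P = -374 (P = 17 + 13*(-17) + 10*(-17) = 17 - 221 - 170 = -374)
(c(-10) + P)² = (2*(-10) - 374)² = (-20 - 374)² = (-394)² = 155236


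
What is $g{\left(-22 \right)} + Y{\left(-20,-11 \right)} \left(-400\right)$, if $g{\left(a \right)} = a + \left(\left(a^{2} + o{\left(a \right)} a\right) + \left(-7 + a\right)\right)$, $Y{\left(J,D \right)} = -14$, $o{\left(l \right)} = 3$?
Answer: $5967$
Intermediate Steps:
$g{\left(a \right)} = -7 + a^{2} + 5 a$ ($g{\left(a \right)} = a + \left(\left(a^{2} + 3 a\right) + \left(-7 + a\right)\right) = a + \left(-7 + a^{2} + 4 a\right) = -7 + a^{2} + 5 a$)
$g{\left(-22 \right)} + Y{\left(-20,-11 \right)} \left(-400\right) = \left(-7 + \left(-22\right)^{2} + 5 \left(-22\right)\right) - -5600 = \left(-7 + 484 - 110\right) + 5600 = 367 + 5600 = 5967$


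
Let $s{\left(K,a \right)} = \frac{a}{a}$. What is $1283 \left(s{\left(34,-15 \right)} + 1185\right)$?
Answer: $1521638$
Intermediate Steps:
$s{\left(K,a \right)} = 1$
$1283 \left(s{\left(34,-15 \right)} + 1185\right) = 1283 \left(1 + 1185\right) = 1283 \cdot 1186 = 1521638$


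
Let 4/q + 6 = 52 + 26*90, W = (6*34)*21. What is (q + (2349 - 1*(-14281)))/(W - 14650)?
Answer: -9919796/6183319 ≈ -1.6043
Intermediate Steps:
W = 4284 (W = 204*21 = 4284)
q = 2/1193 (q = 4/(-6 + (52 + 26*90)) = 4/(-6 + (52 + 2340)) = 4/(-6 + 2392) = 4/2386 = 4*(1/2386) = 2/1193 ≈ 0.0016764)
(q + (2349 - 1*(-14281)))/(W - 14650) = (2/1193 + (2349 - 1*(-14281)))/(4284 - 14650) = (2/1193 + (2349 + 14281))/(-10366) = (2/1193 + 16630)*(-1/10366) = (19839592/1193)*(-1/10366) = -9919796/6183319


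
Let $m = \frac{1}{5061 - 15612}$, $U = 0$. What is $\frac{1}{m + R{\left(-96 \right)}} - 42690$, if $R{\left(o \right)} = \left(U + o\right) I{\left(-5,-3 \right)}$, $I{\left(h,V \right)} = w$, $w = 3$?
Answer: $- \frac{129721643961}{3038689} \approx -42690.0$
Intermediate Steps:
$m = - \frac{1}{10551}$ ($m = \frac{1}{-10551} = - \frac{1}{10551} \approx -9.4778 \cdot 10^{-5}$)
$I{\left(h,V \right)} = 3$
$R{\left(o \right)} = 3 o$ ($R{\left(o \right)} = \left(0 + o\right) 3 = o 3 = 3 o$)
$\frac{1}{m + R{\left(-96 \right)}} - 42690 = \frac{1}{- \frac{1}{10551} + 3 \left(-96\right)} - 42690 = \frac{1}{- \frac{1}{10551} - 288} - 42690 = \frac{1}{- \frac{3038689}{10551}} - 42690 = - \frac{10551}{3038689} - 42690 = - \frac{129721643961}{3038689}$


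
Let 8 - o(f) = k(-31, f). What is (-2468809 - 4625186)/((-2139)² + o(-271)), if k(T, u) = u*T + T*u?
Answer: -2364665/1519509 ≈ -1.5562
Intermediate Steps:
k(T, u) = 2*T*u (k(T, u) = T*u + T*u = 2*T*u)
o(f) = 8 + 62*f (o(f) = 8 - 2*(-31)*f = 8 - (-62)*f = 8 + 62*f)
(-2468809 - 4625186)/((-2139)² + o(-271)) = (-2468809 - 4625186)/((-2139)² + (8 + 62*(-271))) = -7093995/(4575321 + (8 - 16802)) = -7093995/(4575321 - 16794) = -7093995/4558527 = -7093995*1/4558527 = -2364665/1519509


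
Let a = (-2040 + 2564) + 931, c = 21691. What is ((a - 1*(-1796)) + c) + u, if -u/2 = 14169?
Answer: -3396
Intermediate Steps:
u = -28338 (u = -2*14169 = -28338)
a = 1455 (a = 524 + 931 = 1455)
((a - 1*(-1796)) + c) + u = ((1455 - 1*(-1796)) + 21691) - 28338 = ((1455 + 1796) + 21691) - 28338 = (3251 + 21691) - 28338 = 24942 - 28338 = -3396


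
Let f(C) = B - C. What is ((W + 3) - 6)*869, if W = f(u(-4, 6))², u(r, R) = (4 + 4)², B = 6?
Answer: 2920709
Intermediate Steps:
u(r, R) = 64 (u(r, R) = 8² = 64)
f(C) = 6 - C
W = 3364 (W = (6 - 1*64)² = (6 - 64)² = (-58)² = 3364)
((W + 3) - 6)*869 = ((3364 + 3) - 6)*869 = (3367 - 6)*869 = 3361*869 = 2920709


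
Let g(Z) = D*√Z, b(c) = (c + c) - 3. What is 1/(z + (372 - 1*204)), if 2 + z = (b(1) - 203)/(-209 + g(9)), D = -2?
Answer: 215/35894 ≈ 0.0059899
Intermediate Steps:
b(c) = -3 + 2*c (b(c) = 2*c - 3 = -3 + 2*c)
g(Z) = -2*√Z
z = -226/215 (z = -2 + ((-3 + 2*1) - 203)/(-209 - 2*√9) = -2 + ((-3 + 2) - 203)/(-209 - 2*3) = -2 + (-1 - 203)/(-209 - 6) = -2 - 204/(-215) = -2 - 204*(-1/215) = -2 + 204/215 = -226/215 ≈ -1.0512)
1/(z + (372 - 1*204)) = 1/(-226/215 + (372 - 1*204)) = 1/(-226/215 + (372 - 204)) = 1/(-226/215 + 168) = 1/(35894/215) = 215/35894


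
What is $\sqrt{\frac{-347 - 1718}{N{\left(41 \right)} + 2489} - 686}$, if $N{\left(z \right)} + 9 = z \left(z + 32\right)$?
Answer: $\frac{i \sqrt{20559559839}}{5473} \approx 26.199 i$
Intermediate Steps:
$N{\left(z \right)} = -9 + z \left(32 + z\right)$ ($N{\left(z \right)} = -9 + z \left(z + 32\right) = -9 + z \left(32 + z\right)$)
$\sqrt{\frac{-347 - 1718}{N{\left(41 \right)} + 2489} - 686} = \sqrt{\frac{-347 - 1718}{\left(-9 + 41^{2} + 32 \cdot 41\right) + 2489} - 686} = \sqrt{- \frac{2065}{\left(-9 + 1681 + 1312\right) + 2489} - 686} = \sqrt{- \frac{2065}{2984 + 2489} - 686} = \sqrt{- \frac{2065}{5473} - 686} = \sqrt{- \frac{3756543}{5473}} = \frac{i \sqrt{20559559839}}{5473}$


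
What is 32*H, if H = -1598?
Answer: -51136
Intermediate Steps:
32*H = 32*(-1598) = -51136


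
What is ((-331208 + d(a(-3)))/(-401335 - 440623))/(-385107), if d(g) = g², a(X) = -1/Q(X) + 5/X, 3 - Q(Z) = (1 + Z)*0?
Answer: -165602/162121959753 ≈ -1.0215e-6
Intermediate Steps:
Q(Z) = 3 (Q(Z) = 3 - (1 + Z)*0 = 3 - 1*0 = 3 + 0 = 3)
a(X) = -⅓ + 5/X (a(X) = -1/3 + 5/X = -1*⅓ + 5/X = -⅓ + 5/X)
((-331208 + d(a(-3)))/(-401335 - 440623))/(-385107) = ((-331208 + ((⅓)*(15 - 1*(-3))/(-3))²)/(-401335 - 440623))/(-385107) = ((-331208 + ((⅓)*(-⅓)*(15 + 3))²)/(-841958))*(-1/385107) = ((-331208 + ((⅓)*(-⅓)*18)²)*(-1/841958))*(-1/385107) = ((-331208 + (-2)²)*(-1/841958))*(-1/385107) = ((-331208 + 4)*(-1/841958))*(-1/385107) = -331204*(-1/841958)*(-1/385107) = (165602/420979)*(-1/385107) = -165602/162121959753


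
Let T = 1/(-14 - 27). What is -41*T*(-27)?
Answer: -27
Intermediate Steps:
T = -1/41 (T = 1/(-41) = -1/41 ≈ -0.024390)
-41*T*(-27) = -41*(-1/41)*(-27) = 1*(-27) = -27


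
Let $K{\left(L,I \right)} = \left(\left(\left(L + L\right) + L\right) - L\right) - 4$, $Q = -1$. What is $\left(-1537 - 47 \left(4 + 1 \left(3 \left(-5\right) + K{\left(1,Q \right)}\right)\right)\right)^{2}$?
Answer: $857476$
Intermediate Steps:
$K{\left(L,I \right)} = -4 + 2 L$ ($K{\left(L,I \right)} = \left(\left(2 L + L\right) - L\right) - 4 = \left(3 L - L\right) - 4 = 2 L - 4 = -4 + 2 L$)
$\left(-1537 - 47 \left(4 + 1 \left(3 \left(-5\right) + K{\left(1,Q \right)}\right)\right)\right)^{2} = \left(-1537 - 47 \left(4 + 1 \left(3 \left(-5\right) + \left(-4 + 2 \cdot 1\right)\right)\right)\right)^{2} = \left(-1537 - 47 \left(4 + 1 \left(-15 + \left(-4 + 2\right)\right)\right)\right)^{2} = \left(-1537 - 47 \left(4 + 1 \left(-15 - 2\right)\right)\right)^{2} = \left(-1537 - 47 \left(4 + 1 \left(-17\right)\right)\right)^{2} = \left(-1537 - 47 \left(4 - 17\right)\right)^{2} = \left(-1537 - -611\right)^{2} = \left(-1537 + 611\right)^{2} = \left(-926\right)^{2} = 857476$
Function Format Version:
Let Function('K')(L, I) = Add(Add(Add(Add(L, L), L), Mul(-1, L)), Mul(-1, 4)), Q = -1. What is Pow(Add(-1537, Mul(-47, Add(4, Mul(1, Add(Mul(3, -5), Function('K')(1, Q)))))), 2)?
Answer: 857476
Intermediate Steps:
Function('K')(L, I) = Add(-4, Mul(2, L)) (Function('K')(L, I) = Add(Add(Add(Mul(2, L), L), Mul(-1, L)), -4) = Add(Add(Mul(3, L), Mul(-1, L)), -4) = Add(Mul(2, L), -4) = Add(-4, Mul(2, L)))
Pow(Add(-1537, Mul(-47, Add(4, Mul(1, Add(Mul(3, -5), Function('K')(1, Q)))))), 2) = Pow(Add(-1537, Mul(-47, Add(4, Mul(1, Add(Mul(3, -5), Add(-4, Mul(2, 1))))))), 2) = Pow(Add(-1537, Mul(-47, Add(4, Mul(1, Add(-15, Add(-4, 2)))))), 2) = Pow(Add(-1537, Mul(-47, Add(4, Mul(1, Add(-15, -2))))), 2) = Pow(Add(-1537, Mul(-47, Add(4, Mul(1, -17)))), 2) = Pow(Add(-1537, Mul(-47, Add(4, -17))), 2) = Pow(Add(-1537, Mul(-47, -13)), 2) = Pow(Add(-1537, 611), 2) = Pow(-926, 2) = 857476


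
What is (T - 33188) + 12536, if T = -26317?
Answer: -46969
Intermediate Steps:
(T - 33188) + 12536 = (-26317 - 33188) + 12536 = -59505 + 12536 = -46969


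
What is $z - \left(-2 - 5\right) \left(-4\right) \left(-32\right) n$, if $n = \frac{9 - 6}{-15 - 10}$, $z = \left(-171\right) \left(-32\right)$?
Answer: $\frac{134112}{25} \approx 5364.5$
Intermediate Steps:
$z = 5472$
$n = - \frac{3}{25}$ ($n = \frac{3}{-25} = 3 \left(- \frac{1}{25}\right) = - \frac{3}{25} \approx -0.12$)
$z - \left(-2 - 5\right) \left(-4\right) \left(-32\right) n = 5472 - \left(-2 - 5\right) \left(-4\right) \left(-32\right) \left(- \frac{3}{25}\right) = 5472 - \left(-7\right) \left(-4\right) \left(-32\right) \left(- \frac{3}{25}\right) = 5472 - 28 \left(-32\right) \left(- \frac{3}{25}\right) = 5472 - \left(-896\right) \left(- \frac{3}{25}\right) = 5472 - \frac{2688}{25} = \frac{134112}{25}$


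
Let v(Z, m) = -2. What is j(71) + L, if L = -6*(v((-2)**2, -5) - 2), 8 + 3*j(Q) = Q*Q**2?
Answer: 119325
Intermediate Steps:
j(Q) = -8/3 + Q**3/3 (j(Q) = -8/3 + (Q*Q**2)/3 = -8/3 + Q**3/3)
L = 24 (L = -6*(-2 - 2) = -6*(-4) = 24)
j(71) + L = (-8/3 + (1/3)*71**3) + 24 = (-8/3 + (1/3)*357911) + 24 = (-8/3 + 357911/3) + 24 = 119301 + 24 = 119325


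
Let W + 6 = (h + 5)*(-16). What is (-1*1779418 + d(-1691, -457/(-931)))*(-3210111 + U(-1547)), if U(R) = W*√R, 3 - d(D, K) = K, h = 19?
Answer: 5317984875196242/931 + 646087970580*I*√1547/931 ≈ 5.7121e+12 + 2.7295e+10*I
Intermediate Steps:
d(D, K) = 3 - K
W = -390 (W = -6 + (19 + 5)*(-16) = -6 + 24*(-16) = -6 - 384 = -390)
U(R) = -390*√R
(-1*1779418 + d(-1691, -457/(-931)))*(-3210111 + U(-1547)) = (-1*1779418 + (3 - (-457)/(-931)))*(-3210111 - 390*I*√1547) = (-1779418 + (3 - (-457)*(-1)/931))*(-3210111 - 390*I*√1547) = (-1779418 + (3 - 1*457/931))*(-3210111 - 390*I*√1547) = (-1779418 + (3 - 457/931))*(-3210111 - 390*I*√1547) = (-1779418 + 2336/931)*(-3210111 - 390*I*√1547) = -1656635822*(-3210111 - 390*I*√1547)/931 = 5317984875196242/931 + 646087970580*I*√1547/931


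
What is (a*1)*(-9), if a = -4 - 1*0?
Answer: 36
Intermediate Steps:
a = -4 (a = -4 + 0 = -4)
(a*1)*(-9) = -4*1*(-9) = -4*(-9) = 36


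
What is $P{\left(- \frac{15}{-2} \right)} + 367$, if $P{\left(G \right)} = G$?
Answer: $\frac{749}{2} \approx 374.5$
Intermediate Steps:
$P{\left(- \frac{15}{-2} \right)} + 367 = - \frac{15}{-2} + 367 = \left(-15\right) \left(- \frac{1}{2}\right) + 367 = \frac{15}{2} + 367 = \frac{749}{2}$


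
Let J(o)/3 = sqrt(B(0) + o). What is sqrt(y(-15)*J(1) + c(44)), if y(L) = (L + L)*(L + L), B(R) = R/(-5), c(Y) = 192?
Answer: 2*sqrt(723) ≈ 53.777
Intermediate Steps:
B(R) = -R/5 (B(R) = R*(-1/5) = -R/5)
y(L) = 4*L**2 (y(L) = (2*L)*(2*L) = 4*L**2)
J(o) = 3*sqrt(o) (J(o) = 3*sqrt(-1/5*0 + o) = 3*sqrt(0 + o) = 3*sqrt(o))
sqrt(y(-15)*J(1) + c(44)) = sqrt((4*(-15)**2)*(3*sqrt(1)) + 192) = sqrt((4*225)*(3*1) + 192) = sqrt(900*3 + 192) = sqrt(2700 + 192) = sqrt(2892) = 2*sqrt(723)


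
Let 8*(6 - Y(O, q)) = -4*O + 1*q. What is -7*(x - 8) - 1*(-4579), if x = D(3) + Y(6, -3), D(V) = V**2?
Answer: 36051/8 ≈ 4506.4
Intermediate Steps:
Y(O, q) = 6 + O/2 - q/8 (Y(O, q) = 6 - (-4*O + 1*q)/8 = 6 - (-4*O + q)/8 = 6 - (q - 4*O)/8 = 6 + (O/2 - q/8) = 6 + O/2 - q/8)
x = 147/8 (x = 3**2 + (6 + (1/2)*6 - 1/8*(-3)) = 9 + (6 + 3 + 3/8) = 9 + 75/8 = 147/8 ≈ 18.375)
-7*(x - 8) - 1*(-4579) = -7*(147/8 - 8) - 1*(-4579) = -7*83/8 + 4579 = -581/8 + 4579 = 36051/8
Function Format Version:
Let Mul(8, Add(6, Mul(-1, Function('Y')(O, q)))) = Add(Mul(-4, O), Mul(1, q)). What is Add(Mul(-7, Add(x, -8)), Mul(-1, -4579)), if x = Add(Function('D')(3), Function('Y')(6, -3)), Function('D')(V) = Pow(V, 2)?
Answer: Rational(36051, 8) ≈ 4506.4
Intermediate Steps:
Function('Y')(O, q) = Add(6, Mul(Rational(1, 2), O), Mul(Rational(-1, 8), q)) (Function('Y')(O, q) = Add(6, Mul(Rational(-1, 8), Add(Mul(-4, O), Mul(1, q)))) = Add(6, Mul(Rational(-1, 8), Add(Mul(-4, O), q))) = Add(6, Mul(Rational(-1, 8), Add(q, Mul(-4, O)))) = Add(6, Add(Mul(Rational(1, 2), O), Mul(Rational(-1, 8), q))) = Add(6, Mul(Rational(1, 2), O), Mul(Rational(-1, 8), q)))
x = Rational(147, 8) (x = Add(Pow(3, 2), Add(6, Mul(Rational(1, 2), 6), Mul(Rational(-1, 8), -3))) = Add(9, Add(6, 3, Rational(3, 8))) = Add(9, Rational(75, 8)) = Rational(147, 8) ≈ 18.375)
Add(Mul(-7, Add(x, -8)), Mul(-1, -4579)) = Add(Mul(-7, Add(Rational(147, 8), -8)), Mul(-1, -4579)) = Add(Mul(-7, Rational(83, 8)), 4579) = Add(Rational(-581, 8), 4579) = Rational(36051, 8)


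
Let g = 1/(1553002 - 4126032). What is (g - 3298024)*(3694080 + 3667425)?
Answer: -12493820688007821021/514606 ≈ -2.4278e+13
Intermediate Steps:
g = -1/2573030 (g = 1/(-2573030) = -1/2573030 ≈ -3.8865e-7)
(g - 3298024)*(3694080 + 3667425) = (-1/2573030 - 3298024)*(3694080 + 3667425) = -8485914692721/2573030*7361505 = -12493820688007821021/514606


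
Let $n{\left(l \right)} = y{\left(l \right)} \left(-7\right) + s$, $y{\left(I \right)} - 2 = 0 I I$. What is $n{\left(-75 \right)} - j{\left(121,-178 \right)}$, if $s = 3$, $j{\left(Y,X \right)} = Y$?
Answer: $-132$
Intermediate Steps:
$y{\left(I \right)} = 2$ ($y{\left(I \right)} = 2 + 0 I I = 2 + 0 I = 2 + 0 = 2$)
$n{\left(l \right)} = -11$ ($n{\left(l \right)} = 2 \left(-7\right) + 3 = -14 + 3 = -11$)
$n{\left(-75 \right)} - j{\left(121,-178 \right)} = -11 - 121 = -132$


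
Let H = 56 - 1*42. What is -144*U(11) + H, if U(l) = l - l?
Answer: 14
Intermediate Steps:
U(l) = 0
H = 14 (H = 56 - 42 = 14)
-144*U(11) + H = -144*0 + 14 = 0 + 14 = 14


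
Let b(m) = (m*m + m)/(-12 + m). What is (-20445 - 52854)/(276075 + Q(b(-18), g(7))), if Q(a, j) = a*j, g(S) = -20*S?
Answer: -24433/92501 ≈ -0.26414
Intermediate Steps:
b(m) = (m + m**2)/(-12 + m) (b(m) = (m**2 + m)/(-12 + m) = (m + m**2)/(-12 + m))
(-20445 - 52854)/(276075 + Q(b(-18), g(7))) = (-20445 - 52854)/(276075 + (-18*(1 - 18)/(-12 - 18))*(-20*7)) = -73299/(276075 - 18*(-17)/(-30)*(-140)) = -73299/(276075 - 18*(-1/30)*(-17)*(-140)) = -73299/(276075 - 51/5*(-140)) = -73299/(276075 + 1428) = -73299/277503 = -73299*1/277503 = -24433/92501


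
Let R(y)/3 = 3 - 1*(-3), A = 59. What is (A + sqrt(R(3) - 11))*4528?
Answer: 267152 + 4528*sqrt(7) ≈ 2.7913e+5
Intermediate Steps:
R(y) = 18 (R(y) = 3*(3 - 1*(-3)) = 3*(3 + 3) = 3*6 = 18)
(A + sqrt(R(3) - 11))*4528 = (59 + sqrt(18 - 11))*4528 = (59 + sqrt(7))*4528 = 267152 + 4528*sqrt(7)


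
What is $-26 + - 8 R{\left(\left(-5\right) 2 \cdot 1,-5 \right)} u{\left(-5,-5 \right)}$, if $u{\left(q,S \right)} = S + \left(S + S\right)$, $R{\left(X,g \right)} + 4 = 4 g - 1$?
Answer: $-3026$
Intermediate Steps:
$R{\left(X,g \right)} = -5 + 4 g$ ($R{\left(X,g \right)} = -4 + \left(4 g - 1\right) = -4 + \left(-1 + 4 g\right) = -5 + 4 g$)
$u{\left(q,S \right)} = 3 S$ ($u{\left(q,S \right)} = S + 2 S = 3 S$)
$-26 + - 8 R{\left(\left(-5\right) 2 \cdot 1,-5 \right)} u{\left(-5,-5 \right)} = -26 + - 8 \left(-5 + 4 \left(-5\right)\right) 3 \left(-5\right) = -26 + - 8 \left(-5 - 20\right) \left(-15\right) = -26 + \left(-8\right) \left(-25\right) \left(-15\right) = -26 + 200 \left(-15\right) = -26 - 3000 = -3026$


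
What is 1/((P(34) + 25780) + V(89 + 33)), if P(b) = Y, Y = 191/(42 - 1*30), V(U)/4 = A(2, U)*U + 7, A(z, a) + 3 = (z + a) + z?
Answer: 12/1030175 ≈ 1.1649e-5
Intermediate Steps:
A(z, a) = -3 + a + 2*z (A(z, a) = -3 + ((z + a) + z) = -3 + ((a + z) + z) = -3 + (a + 2*z) = -3 + a + 2*z)
V(U) = 28 + 4*U*(1 + U) (V(U) = 4*((-3 + U + 2*2)*U + 7) = 4*((-3 + U + 4)*U + 7) = 4*((1 + U)*U + 7) = 4*(U*(1 + U) + 7) = 4*(7 + U*(1 + U)) = 28 + 4*U*(1 + U))
Y = 191/12 (Y = 191/(42 - 30) = 191/12 ≈ 15.917)
P(b) = 191/12
1/((P(34) + 25780) + V(89 + 33)) = 1/((191/12 + 25780) + (28 + 4*(89 + 33)*(1 + (89 + 33)))) = 1/(309551/12 + (28 + 4*122*(1 + 122))) = 1/(309551/12 + (28 + 4*122*123)) = 1/(309551/12 + (28 + 60024)) = 1/(309551/12 + 60052) = 1/(1030175/12) = 12/1030175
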